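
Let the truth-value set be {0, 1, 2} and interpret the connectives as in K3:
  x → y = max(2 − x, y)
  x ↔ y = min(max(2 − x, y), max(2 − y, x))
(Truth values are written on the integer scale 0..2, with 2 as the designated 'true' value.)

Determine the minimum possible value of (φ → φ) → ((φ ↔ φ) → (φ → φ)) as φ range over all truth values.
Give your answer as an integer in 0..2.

1

Take φ = 1:
φ → φ = 1 → 1 = 1
φ ↔ φ = 1 ↔ 1 = 1
φ → φ = 1 → 1 = 1
(φ ↔ φ) → (φ → φ) = 1 → 1 = 1
(φ → φ) → ((φ ↔ φ) → (φ → φ)) = 1 → 1 = 1
No assignment yields a value below 1, so this is the minimum.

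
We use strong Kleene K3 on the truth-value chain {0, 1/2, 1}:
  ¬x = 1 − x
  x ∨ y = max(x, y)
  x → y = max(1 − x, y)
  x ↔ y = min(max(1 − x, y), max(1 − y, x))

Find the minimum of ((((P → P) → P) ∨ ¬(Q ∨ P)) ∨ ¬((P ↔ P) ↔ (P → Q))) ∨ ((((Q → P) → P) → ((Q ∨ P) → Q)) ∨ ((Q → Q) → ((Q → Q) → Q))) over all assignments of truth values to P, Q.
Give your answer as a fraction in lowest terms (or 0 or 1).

1/2

Take P = 0, Q = 1/2:
P → P = 0 → 0 = 1
(P → P) → P = 1 → 0 = 0
Q ∨ P = 1/2 ∨ 0 = 1/2
¬(Q ∨ P) = ¬1/2 = 1/2
((P → P) → P) ∨ ¬(Q ∨ P) = 0 ∨ 1/2 = 1/2
P ↔ P = 0 ↔ 0 = 1
P → Q = 0 → 1/2 = 1
(P ↔ P) ↔ (P → Q) = 1 ↔ 1 = 1
¬((P ↔ P) ↔ (P → Q)) = ¬1 = 0
(((P → P) → P) ∨ ¬(Q ∨ P)) ∨ ¬((P ↔ P) ↔ (P → Q)) = 1/2 ∨ 0 = 1/2
Q → P = 1/2 → 0 = 1/2
(Q → P) → P = 1/2 → 0 = 1/2
Q ∨ P = 1/2 ∨ 0 = 1/2
(Q ∨ P) → Q = 1/2 → 1/2 = 1/2
((Q → P) → P) → ((Q ∨ P) → Q) = 1/2 → 1/2 = 1/2
Q → Q = 1/2 → 1/2 = 1/2
Q → Q = 1/2 → 1/2 = 1/2
(Q → Q) → Q = 1/2 → 1/2 = 1/2
(Q → Q) → ((Q → Q) → Q) = 1/2 → 1/2 = 1/2
(((Q → P) → P) → ((Q ∨ P) → Q)) ∨ ((Q → Q) → ((Q → Q) → Q)) = 1/2 ∨ 1/2 = 1/2
((((P → P) → P) ∨ ¬(Q ∨ P)) ∨ ¬((P ↔ P) ↔ (P → Q))) ∨ ((((Q → P) → P) → ((Q ∨ P) → Q)) ∨ ((Q → Q) → ((Q → Q) → Q))) = 1/2 ∨ 1/2 = 1/2
No assignment yields a value below 1/2, so this is the minimum.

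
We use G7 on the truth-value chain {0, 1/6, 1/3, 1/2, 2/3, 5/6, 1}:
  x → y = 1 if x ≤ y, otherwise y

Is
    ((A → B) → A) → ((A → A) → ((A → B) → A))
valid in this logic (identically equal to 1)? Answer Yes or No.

At A = 0, B = 1/2, for instance:
A → B = 0 → 1/2 = 1
(A → B) → A = 1 → 0 = 0
A → A = 0 → 0 = 1
(A → B) → A = 1 → 0 = 0
(A → A) → ((A → B) → A) = 1 → 0 = 0
((A → B) → A) → ((A → A) → ((A → B) → A)) = 0 → 0 = 1
and checking the remaining 48 assignments likewise gives ≥ 1 in every case.

Yes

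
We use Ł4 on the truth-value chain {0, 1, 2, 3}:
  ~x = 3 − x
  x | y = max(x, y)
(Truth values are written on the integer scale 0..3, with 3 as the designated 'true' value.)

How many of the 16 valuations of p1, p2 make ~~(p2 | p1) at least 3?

7

p1 = 0, p2 = 0 ↦ 0  <
p1 = 0, p2 = 1 ↦ 1  <
p1 = 0, p2 = 2 ↦ 2  <
p1 = 0, p2 = 3 ↦ 3  ≥
p1 = 1, p2 = 0 ↦ 1  <
p1 = 1, p2 = 1 ↦ 1  <
p1 = 1, p2 = 2 ↦ 2  <
p1 = 1, p2 = 3 ↦ 3  ≥
p1 = 2, p2 = 0 ↦ 2  <
p1 = 2, p2 = 1 ↦ 2  <
p1 = 2, p2 = 2 ↦ 2  <
p1 = 2, p2 = 3 ↦ 3  ≥
p1 = 3, p2 = 0 ↦ 3  ≥
p1 = 3, p2 = 1 ↦ 3  ≥
p1 = 3, p2 = 2 ↦ 3  ≥
p1 = 3, p2 = 3 ↦ 3  ≥
So 7 of the 16 assignments meet the threshold.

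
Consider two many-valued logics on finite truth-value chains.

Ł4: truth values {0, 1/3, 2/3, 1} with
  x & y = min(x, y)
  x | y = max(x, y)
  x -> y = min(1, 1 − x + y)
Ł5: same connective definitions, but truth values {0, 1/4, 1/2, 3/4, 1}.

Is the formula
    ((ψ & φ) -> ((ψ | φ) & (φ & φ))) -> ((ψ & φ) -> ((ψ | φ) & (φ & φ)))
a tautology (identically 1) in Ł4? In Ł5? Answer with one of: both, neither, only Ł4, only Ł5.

both

In Ł4: every assignment gives 1 — tautology.
In Ł5: every assignment gives 1 — tautology.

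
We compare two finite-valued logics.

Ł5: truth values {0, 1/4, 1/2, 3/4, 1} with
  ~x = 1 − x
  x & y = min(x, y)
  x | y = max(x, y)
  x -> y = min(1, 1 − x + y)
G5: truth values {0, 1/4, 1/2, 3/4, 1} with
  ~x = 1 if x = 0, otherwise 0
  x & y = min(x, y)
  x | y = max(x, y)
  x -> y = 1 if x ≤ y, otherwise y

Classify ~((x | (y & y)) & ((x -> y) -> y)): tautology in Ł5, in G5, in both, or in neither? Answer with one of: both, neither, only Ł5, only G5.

neither

In Ł5: at x = 0, y = 1/4 the value is 3/4 — not a tautology.
In G5: at x = 0, y = 1/4 the value is 0 — not a tautology.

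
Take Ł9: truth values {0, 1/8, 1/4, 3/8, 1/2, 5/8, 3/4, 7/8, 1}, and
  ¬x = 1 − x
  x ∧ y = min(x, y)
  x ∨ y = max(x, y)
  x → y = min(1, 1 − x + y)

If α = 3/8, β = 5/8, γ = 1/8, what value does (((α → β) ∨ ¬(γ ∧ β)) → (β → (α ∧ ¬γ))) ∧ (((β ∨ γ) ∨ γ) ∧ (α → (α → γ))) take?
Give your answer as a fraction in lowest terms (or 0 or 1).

α → β = 3/8 → 5/8 = 1
γ ∧ β = 1/8 ∧ 5/8 = 1/8
¬(γ ∧ β) = ¬1/8 = 7/8
(α → β) ∨ ¬(γ ∧ β) = 1 ∨ 7/8 = 1
¬γ = ¬1/8 = 7/8
α ∧ ¬γ = 3/8 ∧ 7/8 = 3/8
β → (α ∧ ¬γ) = 5/8 → 3/8 = 3/4
((α → β) ∨ ¬(γ ∧ β)) → (β → (α ∧ ¬γ)) = 1 → 3/4 = 3/4
β ∨ γ = 5/8 ∨ 1/8 = 5/8
(β ∨ γ) ∨ γ = 5/8 ∨ 1/8 = 5/8
α → γ = 3/8 → 1/8 = 3/4
α → (α → γ) = 3/8 → 3/4 = 1
((β ∨ γ) ∨ γ) ∧ (α → (α → γ)) = 5/8 ∧ 1 = 5/8
(((α → β) ∨ ¬(γ ∧ β)) → (β → (α ∧ ¬γ))) ∧ (((β ∨ γ) ∨ γ) ∧ (α → (α → γ))) = 3/4 ∧ 5/8 = 5/8

5/8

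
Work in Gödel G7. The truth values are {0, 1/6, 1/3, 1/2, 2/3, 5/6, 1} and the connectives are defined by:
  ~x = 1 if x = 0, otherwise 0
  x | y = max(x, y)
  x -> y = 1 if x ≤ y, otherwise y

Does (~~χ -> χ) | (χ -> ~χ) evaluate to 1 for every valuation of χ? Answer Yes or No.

Counterexample: take χ = 1/6.
~χ = ~1/6 = 0
~~χ = ~0 = 1
~~χ -> χ = 1 -> 1/6 = 1/6
~χ = ~1/6 = 0
χ -> ~χ = 1/6 -> 0 = 0
(~~χ -> χ) | (χ -> ~χ) = 1/6 | 0 = 1/6
This gives 1/6 ≠ 1.

No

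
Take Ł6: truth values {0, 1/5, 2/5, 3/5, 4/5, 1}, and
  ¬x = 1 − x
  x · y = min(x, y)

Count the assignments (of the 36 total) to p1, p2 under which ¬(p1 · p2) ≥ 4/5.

20

value 1: 11 assignments (counts)
value 4/5: 9 assignments (counts)
value 3/5: 7 assignments
value 2/5: 5 assignments
value 1/5: 3 assignments
value 0: 1 assignment
So 20 of the 36 assignments meet the threshold.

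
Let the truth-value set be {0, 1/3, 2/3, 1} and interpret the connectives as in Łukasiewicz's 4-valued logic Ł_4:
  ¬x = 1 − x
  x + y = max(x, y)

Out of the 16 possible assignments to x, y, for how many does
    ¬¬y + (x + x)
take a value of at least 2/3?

12

x = 0, y = 0 ↦ 0  <
x = 0, y = 1/3 ↦ 1/3  <
x = 0, y = 2/3 ↦ 2/3  ≥
x = 0, y = 1 ↦ 1  ≥
x = 1/3, y = 0 ↦ 1/3  <
x = 1/3, y = 1/3 ↦ 1/3  <
x = 1/3, y = 2/3 ↦ 2/3  ≥
x = 1/3, y = 1 ↦ 1  ≥
x = 2/3, y = 0 ↦ 2/3  ≥
x = 2/3, y = 1/3 ↦ 2/3  ≥
x = 2/3, y = 2/3 ↦ 2/3  ≥
x = 2/3, y = 1 ↦ 1  ≥
x = 1, y = 0 ↦ 1  ≥
x = 1, y = 1/3 ↦ 1  ≥
x = 1, y = 2/3 ↦ 1  ≥
x = 1, y = 1 ↦ 1  ≥
So 12 of the 16 assignments meet the threshold.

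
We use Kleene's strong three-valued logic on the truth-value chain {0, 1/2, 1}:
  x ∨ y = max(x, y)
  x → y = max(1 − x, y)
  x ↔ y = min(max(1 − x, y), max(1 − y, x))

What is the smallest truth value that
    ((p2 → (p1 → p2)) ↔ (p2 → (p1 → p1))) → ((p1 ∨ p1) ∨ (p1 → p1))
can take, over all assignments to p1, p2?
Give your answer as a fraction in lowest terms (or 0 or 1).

1/2

Take p1 = 1/2, p2 = 0:
p1 → p2 = 1/2 → 0 = 1/2
p2 → (p1 → p2) = 0 → 1/2 = 1
p1 → p1 = 1/2 → 1/2 = 1/2
p2 → (p1 → p1) = 0 → 1/2 = 1
(p2 → (p1 → p2)) ↔ (p2 → (p1 → p1)) = 1 ↔ 1 = 1
p1 ∨ p1 = 1/2 ∨ 1/2 = 1/2
p1 → p1 = 1/2 → 1/2 = 1/2
(p1 ∨ p1) ∨ (p1 → p1) = 1/2 ∨ 1/2 = 1/2
((p2 → (p1 → p2)) ↔ (p2 → (p1 → p1))) → ((p1 ∨ p1) ∨ (p1 → p1)) = 1 → 1/2 = 1/2
No assignment yields a value below 1/2, so this is the minimum.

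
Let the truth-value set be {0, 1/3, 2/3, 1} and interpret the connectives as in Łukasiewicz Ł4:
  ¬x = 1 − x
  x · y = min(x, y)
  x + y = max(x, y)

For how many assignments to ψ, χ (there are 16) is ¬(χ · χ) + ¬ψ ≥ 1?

ψ = 0, χ = 0 ↦ 1  ≥
ψ = 0, χ = 1/3 ↦ 1  ≥
ψ = 0, χ = 2/3 ↦ 1  ≥
ψ = 0, χ = 1 ↦ 1  ≥
ψ = 1/3, χ = 0 ↦ 1  ≥
ψ = 1/3, χ = 1/3 ↦ 2/3  <
ψ = 1/3, χ = 2/3 ↦ 2/3  <
ψ = 1/3, χ = 1 ↦ 2/3  <
ψ = 2/3, χ = 0 ↦ 1  ≥
ψ = 2/3, χ = 1/3 ↦ 2/3  <
ψ = 2/3, χ = 2/3 ↦ 1/3  <
ψ = 2/3, χ = 1 ↦ 1/3  <
ψ = 1, χ = 0 ↦ 1  ≥
ψ = 1, χ = 1/3 ↦ 2/3  <
ψ = 1, χ = 2/3 ↦ 1/3  <
ψ = 1, χ = 1 ↦ 0  <
So 7 of the 16 assignments meet the threshold.

7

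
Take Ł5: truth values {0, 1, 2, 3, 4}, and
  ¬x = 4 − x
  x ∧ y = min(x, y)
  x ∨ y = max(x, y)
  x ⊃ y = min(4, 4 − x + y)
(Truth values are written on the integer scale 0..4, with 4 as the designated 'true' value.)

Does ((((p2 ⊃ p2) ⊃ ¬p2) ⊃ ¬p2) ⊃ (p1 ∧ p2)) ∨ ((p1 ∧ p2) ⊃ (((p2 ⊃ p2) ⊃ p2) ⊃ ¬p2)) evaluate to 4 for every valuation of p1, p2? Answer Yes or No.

Counterexample: take p1 = 1, p2 = 4.
p2 ⊃ p2 = 4 ⊃ 4 = 4
¬p2 = ¬4 = 0
(p2 ⊃ p2) ⊃ ¬p2 = 4 ⊃ 0 = 0
¬p2 = ¬4 = 0
((p2 ⊃ p2) ⊃ ¬p2) ⊃ ¬p2 = 0 ⊃ 0 = 4
p1 ∧ p2 = 1 ∧ 4 = 1
(((p2 ⊃ p2) ⊃ ¬p2) ⊃ ¬p2) ⊃ (p1 ∧ p2) = 4 ⊃ 1 = 1
p1 ∧ p2 = 1 ∧ 4 = 1
p2 ⊃ p2 = 4 ⊃ 4 = 4
(p2 ⊃ p2) ⊃ p2 = 4 ⊃ 4 = 4
¬p2 = ¬4 = 0
((p2 ⊃ p2) ⊃ p2) ⊃ ¬p2 = 4 ⊃ 0 = 0
(p1 ∧ p2) ⊃ (((p2 ⊃ p2) ⊃ p2) ⊃ ¬p2) = 1 ⊃ 0 = 3
((((p2 ⊃ p2) ⊃ ¬p2) ⊃ ¬p2) ⊃ (p1 ∧ p2)) ∨ ((p1 ∧ p2) ⊃ (((p2 ⊃ p2) ⊃ p2) ⊃ ¬p2)) = 1 ∨ 3 = 3
This gives 3 ≠ 4.

No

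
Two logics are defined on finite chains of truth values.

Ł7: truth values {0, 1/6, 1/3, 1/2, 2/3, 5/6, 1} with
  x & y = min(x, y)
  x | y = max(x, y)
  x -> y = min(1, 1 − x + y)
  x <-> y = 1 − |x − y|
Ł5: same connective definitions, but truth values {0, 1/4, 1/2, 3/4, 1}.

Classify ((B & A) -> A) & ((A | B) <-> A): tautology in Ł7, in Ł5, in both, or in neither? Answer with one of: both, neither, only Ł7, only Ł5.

In Ł7: at A = 0, B = 1/6 the value is 5/6 — not a tautology.
In Ł5: at A = 0, B = 1/4 the value is 3/4 — not a tautology.

neither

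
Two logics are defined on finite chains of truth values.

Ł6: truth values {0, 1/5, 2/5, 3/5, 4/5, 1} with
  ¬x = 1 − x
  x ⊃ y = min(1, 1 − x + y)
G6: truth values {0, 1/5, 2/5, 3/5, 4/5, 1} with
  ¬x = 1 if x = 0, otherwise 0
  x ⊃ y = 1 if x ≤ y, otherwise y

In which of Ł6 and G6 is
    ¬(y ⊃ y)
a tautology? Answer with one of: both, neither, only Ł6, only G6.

neither

In Ł6: at y = 0 the value is 0 — not a tautology.
In G6: at y = 0 the value is 0 — not a tautology.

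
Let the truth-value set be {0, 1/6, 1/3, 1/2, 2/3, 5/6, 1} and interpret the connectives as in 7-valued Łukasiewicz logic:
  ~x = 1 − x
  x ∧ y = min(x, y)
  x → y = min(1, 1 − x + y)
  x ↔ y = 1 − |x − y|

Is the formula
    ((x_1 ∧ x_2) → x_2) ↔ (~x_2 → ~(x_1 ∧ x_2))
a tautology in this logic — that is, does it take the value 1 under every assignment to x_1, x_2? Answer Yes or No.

Yes

At x_1 = 2/3, x_2 = 5/6, for instance:
x_1 ∧ x_2 = 2/3 ∧ 5/6 = 2/3
(x_1 ∧ x_2) → x_2 = 2/3 → 5/6 = 1
~x_2 = ~5/6 = 1/6
~(x_1 ∧ x_2) = ~2/3 = 1/3
~x_2 → ~(x_1 ∧ x_2) = 1/6 → 1/3 = 1
((x_1 ∧ x_2) → x_2) ↔ (~x_2 → ~(x_1 ∧ x_2)) = 1 ↔ 1 = 1
and checking the remaining 48 assignments likewise gives ≥ 1 in every case.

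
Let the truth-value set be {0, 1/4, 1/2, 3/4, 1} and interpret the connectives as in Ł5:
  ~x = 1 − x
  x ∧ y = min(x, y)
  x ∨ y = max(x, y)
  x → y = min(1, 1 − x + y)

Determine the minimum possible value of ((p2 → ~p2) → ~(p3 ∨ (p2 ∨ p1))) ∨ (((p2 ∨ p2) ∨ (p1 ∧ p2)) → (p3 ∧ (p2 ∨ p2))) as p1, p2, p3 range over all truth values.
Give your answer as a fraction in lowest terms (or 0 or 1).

Take p1 = 0, p2 = 1/2, p3 = 0:
~p2 = ~1/2 = 1/2
p2 → ~p2 = 1/2 → 1/2 = 1
p2 ∨ p1 = 1/2 ∨ 0 = 1/2
p3 ∨ (p2 ∨ p1) = 0 ∨ 1/2 = 1/2
~(p3 ∨ (p2 ∨ p1)) = ~1/2 = 1/2
(p2 → ~p2) → ~(p3 ∨ (p2 ∨ p1)) = 1 → 1/2 = 1/2
p2 ∨ p2 = 1/2 ∨ 1/2 = 1/2
p1 ∧ p2 = 0 ∧ 1/2 = 0
(p2 ∨ p2) ∨ (p1 ∧ p2) = 1/2 ∨ 0 = 1/2
p2 ∨ p2 = 1/2 ∨ 1/2 = 1/2
p3 ∧ (p2 ∨ p2) = 0 ∧ 1/2 = 0
((p2 ∨ p2) ∨ (p1 ∧ p2)) → (p3 ∧ (p2 ∨ p2)) = 1/2 → 0 = 1/2
((p2 → ~p2) → ~(p3 ∨ (p2 ∨ p1))) ∨ (((p2 ∨ p2) ∨ (p1 ∧ p2)) → (p3 ∧ (p2 ∨ p2))) = 1/2 ∨ 1/2 = 1/2
No assignment yields a value below 1/2, so this is the minimum.

1/2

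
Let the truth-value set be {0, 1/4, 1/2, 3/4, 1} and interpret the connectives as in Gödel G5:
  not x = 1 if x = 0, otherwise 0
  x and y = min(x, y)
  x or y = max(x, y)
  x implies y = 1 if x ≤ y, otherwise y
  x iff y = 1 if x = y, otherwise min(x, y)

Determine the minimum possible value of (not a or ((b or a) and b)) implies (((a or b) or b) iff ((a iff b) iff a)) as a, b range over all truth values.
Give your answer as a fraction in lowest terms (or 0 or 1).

1/4

Take a = 0, b = 1/4:
not a = not 0 = 1
b or a = 1/4 or 0 = 1/4
(b or a) and b = 1/4 and 1/4 = 1/4
not a or ((b or a) and b) = 1 or 1/4 = 1
a or b = 0 or 1/4 = 1/4
(a or b) or b = 1/4 or 1/4 = 1/4
a iff b = 0 iff 1/4 = 0
(a iff b) iff a = 0 iff 0 = 1
((a or b) or b) iff ((a iff b) iff a) = 1/4 iff 1 = 1/4
(not a or ((b or a) and b)) implies (((a or b) or b) iff ((a iff b) iff a)) = 1 implies 1/4 = 1/4
No assignment yields a value below 1/4, so this is the minimum.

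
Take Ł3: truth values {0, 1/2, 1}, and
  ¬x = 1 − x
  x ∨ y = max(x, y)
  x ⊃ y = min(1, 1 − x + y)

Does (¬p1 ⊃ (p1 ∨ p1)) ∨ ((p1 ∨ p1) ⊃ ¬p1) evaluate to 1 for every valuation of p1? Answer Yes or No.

p1 = 0 ↦ 1
p1 = 1/2 ↦ 1
p1 = 1 ↦ 1
Every assignment gives a value ≥ 1.

Yes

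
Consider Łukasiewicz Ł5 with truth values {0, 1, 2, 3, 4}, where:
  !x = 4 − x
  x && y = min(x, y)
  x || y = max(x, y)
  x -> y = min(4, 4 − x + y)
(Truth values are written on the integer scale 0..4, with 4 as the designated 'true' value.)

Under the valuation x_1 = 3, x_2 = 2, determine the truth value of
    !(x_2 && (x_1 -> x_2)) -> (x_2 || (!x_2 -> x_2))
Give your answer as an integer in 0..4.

x_1 -> x_2 = 3 -> 2 = 3
x_2 && (x_1 -> x_2) = 2 && 3 = 2
!(x_2 && (x_1 -> x_2)) = !2 = 2
!x_2 = !2 = 2
!x_2 -> x_2 = 2 -> 2 = 4
x_2 || (!x_2 -> x_2) = 2 || 4 = 4
!(x_2 && (x_1 -> x_2)) -> (x_2 || (!x_2 -> x_2)) = 2 -> 4 = 4

4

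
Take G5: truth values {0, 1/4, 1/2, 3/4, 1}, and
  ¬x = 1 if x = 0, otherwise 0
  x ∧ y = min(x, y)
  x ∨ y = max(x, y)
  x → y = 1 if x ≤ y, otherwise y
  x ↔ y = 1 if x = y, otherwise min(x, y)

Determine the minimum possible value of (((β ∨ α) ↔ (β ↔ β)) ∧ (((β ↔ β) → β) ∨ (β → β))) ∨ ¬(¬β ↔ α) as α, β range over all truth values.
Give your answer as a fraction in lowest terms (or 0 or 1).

1/4

Take α = 0, β = 1/4:
β ∨ α = 1/4 ∨ 0 = 1/4
β ↔ β = 1/4 ↔ 1/4 = 1
(β ∨ α) ↔ (β ↔ β) = 1/4 ↔ 1 = 1/4
β ↔ β = 1/4 ↔ 1/4 = 1
(β ↔ β) → β = 1 → 1/4 = 1/4
β → β = 1/4 → 1/4 = 1
((β ↔ β) → β) ∨ (β → β) = 1/4 ∨ 1 = 1
((β ∨ α) ↔ (β ↔ β)) ∧ (((β ↔ β) → β) ∨ (β → β)) = 1/4 ∧ 1 = 1/4
¬β = ¬1/4 = 0
¬β ↔ α = 0 ↔ 0 = 1
¬(¬β ↔ α) = ¬1 = 0
(((β ∨ α) ↔ (β ↔ β)) ∧ (((β ↔ β) → β) ∨ (β → β))) ∨ ¬(¬β ↔ α) = 1/4 ∨ 0 = 1/4
No assignment yields a value below 1/4, so this is the minimum.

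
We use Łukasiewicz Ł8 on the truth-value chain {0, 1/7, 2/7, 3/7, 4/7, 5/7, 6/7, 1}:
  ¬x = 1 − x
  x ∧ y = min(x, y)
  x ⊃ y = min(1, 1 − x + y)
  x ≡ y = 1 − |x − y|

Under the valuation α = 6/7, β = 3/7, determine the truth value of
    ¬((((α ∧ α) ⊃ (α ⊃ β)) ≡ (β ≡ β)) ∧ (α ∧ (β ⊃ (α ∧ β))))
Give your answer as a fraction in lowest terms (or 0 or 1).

2/7

α ∧ α = 6/7 ∧ 6/7 = 6/7
α ⊃ β = 6/7 ⊃ 3/7 = 4/7
(α ∧ α) ⊃ (α ⊃ β) = 6/7 ⊃ 4/7 = 5/7
β ≡ β = 3/7 ≡ 3/7 = 1
((α ∧ α) ⊃ (α ⊃ β)) ≡ (β ≡ β) = 5/7 ≡ 1 = 5/7
α ∧ β = 6/7 ∧ 3/7 = 3/7
β ⊃ (α ∧ β) = 3/7 ⊃ 3/7 = 1
α ∧ (β ⊃ (α ∧ β)) = 6/7 ∧ 1 = 6/7
(((α ∧ α) ⊃ (α ⊃ β)) ≡ (β ≡ β)) ∧ (α ∧ (β ⊃ (α ∧ β))) = 5/7 ∧ 6/7 = 5/7
¬((((α ∧ α) ⊃ (α ⊃ β)) ≡ (β ≡ β)) ∧ (α ∧ (β ⊃ (α ∧ β)))) = ¬5/7 = 2/7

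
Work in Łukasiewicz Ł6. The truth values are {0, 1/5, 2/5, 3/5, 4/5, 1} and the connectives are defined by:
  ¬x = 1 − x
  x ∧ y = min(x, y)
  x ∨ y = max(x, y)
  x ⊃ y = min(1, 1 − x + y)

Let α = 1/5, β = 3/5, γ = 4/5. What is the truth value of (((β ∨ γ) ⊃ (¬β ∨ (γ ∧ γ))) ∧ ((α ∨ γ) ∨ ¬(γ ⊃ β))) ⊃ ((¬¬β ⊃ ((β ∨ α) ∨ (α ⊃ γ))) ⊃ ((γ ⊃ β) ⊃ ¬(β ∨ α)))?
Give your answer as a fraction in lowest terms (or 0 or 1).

4/5

β ∨ γ = 3/5 ∨ 4/5 = 4/5
¬β = ¬3/5 = 2/5
γ ∧ γ = 4/5 ∧ 4/5 = 4/5
¬β ∨ (γ ∧ γ) = 2/5 ∨ 4/5 = 4/5
(β ∨ γ) ⊃ (¬β ∨ (γ ∧ γ)) = 4/5 ⊃ 4/5 = 1
α ∨ γ = 1/5 ∨ 4/5 = 4/5
γ ⊃ β = 4/5 ⊃ 3/5 = 4/5
¬(γ ⊃ β) = ¬4/5 = 1/5
(α ∨ γ) ∨ ¬(γ ⊃ β) = 4/5 ∨ 1/5 = 4/5
((β ∨ γ) ⊃ (¬β ∨ (γ ∧ γ))) ∧ ((α ∨ γ) ∨ ¬(γ ⊃ β)) = 1 ∧ 4/5 = 4/5
¬β = ¬3/5 = 2/5
¬¬β = ¬2/5 = 3/5
β ∨ α = 3/5 ∨ 1/5 = 3/5
α ⊃ γ = 1/5 ⊃ 4/5 = 1
(β ∨ α) ∨ (α ⊃ γ) = 3/5 ∨ 1 = 1
¬¬β ⊃ ((β ∨ α) ∨ (α ⊃ γ)) = 3/5 ⊃ 1 = 1
γ ⊃ β = 4/5 ⊃ 3/5 = 4/5
β ∨ α = 3/5 ∨ 1/5 = 3/5
¬(β ∨ α) = ¬3/5 = 2/5
(γ ⊃ β) ⊃ ¬(β ∨ α) = 4/5 ⊃ 2/5 = 3/5
(¬¬β ⊃ ((β ∨ α) ∨ (α ⊃ γ))) ⊃ ((γ ⊃ β) ⊃ ¬(β ∨ α)) = 1 ⊃ 3/5 = 3/5
(((β ∨ γ) ⊃ (¬β ∨ (γ ∧ γ))) ∧ ((α ∨ γ) ∨ ¬(γ ⊃ β))) ⊃ ((¬¬β ⊃ ((β ∨ α) ∨ (α ⊃ γ))) ⊃ ((γ ⊃ β) ⊃ ¬(β ∨ α))) = 4/5 ⊃ 3/5 = 4/5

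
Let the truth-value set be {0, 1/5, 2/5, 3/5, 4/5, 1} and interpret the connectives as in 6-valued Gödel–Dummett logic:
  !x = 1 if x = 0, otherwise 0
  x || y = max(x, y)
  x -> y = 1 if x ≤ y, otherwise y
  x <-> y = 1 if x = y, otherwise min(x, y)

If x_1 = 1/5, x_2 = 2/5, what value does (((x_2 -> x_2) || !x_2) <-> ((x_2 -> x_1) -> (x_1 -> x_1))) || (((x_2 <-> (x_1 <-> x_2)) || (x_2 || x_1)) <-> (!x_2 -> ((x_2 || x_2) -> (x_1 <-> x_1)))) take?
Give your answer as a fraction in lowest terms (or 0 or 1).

1

x_2 -> x_2 = 2/5 -> 2/5 = 1
!x_2 = !2/5 = 0
(x_2 -> x_2) || !x_2 = 1 || 0 = 1
x_2 -> x_1 = 2/5 -> 1/5 = 1/5
x_1 -> x_1 = 1/5 -> 1/5 = 1
(x_2 -> x_1) -> (x_1 -> x_1) = 1/5 -> 1 = 1
((x_2 -> x_2) || !x_2) <-> ((x_2 -> x_1) -> (x_1 -> x_1)) = 1 <-> 1 = 1
x_1 <-> x_2 = 1/5 <-> 2/5 = 1/5
x_2 <-> (x_1 <-> x_2) = 2/5 <-> 1/5 = 1/5
x_2 || x_1 = 2/5 || 1/5 = 2/5
(x_2 <-> (x_1 <-> x_2)) || (x_2 || x_1) = 1/5 || 2/5 = 2/5
!x_2 = !2/5 = 0
x_2 || x_2 = 2/5 || 2/5 = 2/5
x_1 <-> x_1 = 1/5 <-> 1/5 = 1
(x_2 || x_2) -> (x_1 <-> x_1) = 2/5 -> 1 = 1
!x_2 -> ((x_2 || x_2) -> (x_1 <-> x_1)) = 0 -> 1 = 1
((x_2 <-> (x_1 <-> x_2)) || (x_2 || x_1)) <-> (!x_2 -> ((x_2 || x_2) -> (x_1 <-> x_1))) = 2/5 <-> 1 = 2/5
(((x_2 -> x_2) || !x_2) <-> ((x_2 -> x_1) -> (x_1 -> x_1))) || (((x_2 <-> (x_1 <-> x_2)) || (x_2 || x_1)) <-> (!x_2 -> ((x_2 || x_2) -> (x_1 <-> x_1)))) = 1 || 2/5 = 1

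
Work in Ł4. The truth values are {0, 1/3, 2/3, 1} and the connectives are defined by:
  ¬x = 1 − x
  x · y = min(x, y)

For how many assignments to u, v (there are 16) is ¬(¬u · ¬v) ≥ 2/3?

u = 0, v = 0 ↦ 0  <
u = 0, v = 1/3 ↦ 1/3  <
u = 0, v = 2/3 ↦ 2/3  ≥
u = 0, v = 1 ↦ 1  ≥
u = 1/3, v = 0 ↦ 1/3  <
u = 1/3, v = 1/3 ↦ 1/3  <
u = 1/3, v = 2/3 ↦ 2/3  ≥
u = 1/3, v = 1 ↦ 1  ≥
u = 2/3, v = 0 ↦ 2/3  ≥
u = 2/3, v = 1/3 ↦ 2/3  ≥
u = 2/3, v = 2/3 ↦ 2/3  ≥
u = 2/3, v = 1 ↦ 1  ≥
u = 1, v = 0 ↦ 1  ≥
u = 1, v = 1/3 ↦ 1  ≥
u = 1, v = 2/3 ↦ 1  ≥
u = 1, v = 1 ↦ 1  ≥
So 12 of the 16 assignments meet the threshold.

12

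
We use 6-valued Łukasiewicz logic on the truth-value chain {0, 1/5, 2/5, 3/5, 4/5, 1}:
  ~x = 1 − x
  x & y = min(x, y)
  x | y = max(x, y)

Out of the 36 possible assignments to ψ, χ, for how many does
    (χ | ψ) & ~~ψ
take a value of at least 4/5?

value 1: 6 assignments (counts)
value 4/5: 6 assignments (counts)
value 3/5: 6 assignments
value 2/5: 6 assignments
value 1/5: 6 assignments
value 0: 6 assignments
So 12 of the 36 assignments meet the threshold.

12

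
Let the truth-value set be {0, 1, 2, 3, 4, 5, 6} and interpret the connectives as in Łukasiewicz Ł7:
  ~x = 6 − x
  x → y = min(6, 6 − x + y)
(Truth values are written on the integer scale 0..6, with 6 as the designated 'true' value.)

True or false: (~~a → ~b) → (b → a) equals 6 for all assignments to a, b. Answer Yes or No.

Counterexample: take a = 0, b = 1.
~a = ~0 = 6
~~a = ~6 = 0
~b = ~1 = 5
~~a → ~b = 0 → 5 = 6
b → a = 1 → 0 = 5
(~~a → ~b) → (b → a) = 6 → 5 = 5
This gives 5 ≠ 6.

No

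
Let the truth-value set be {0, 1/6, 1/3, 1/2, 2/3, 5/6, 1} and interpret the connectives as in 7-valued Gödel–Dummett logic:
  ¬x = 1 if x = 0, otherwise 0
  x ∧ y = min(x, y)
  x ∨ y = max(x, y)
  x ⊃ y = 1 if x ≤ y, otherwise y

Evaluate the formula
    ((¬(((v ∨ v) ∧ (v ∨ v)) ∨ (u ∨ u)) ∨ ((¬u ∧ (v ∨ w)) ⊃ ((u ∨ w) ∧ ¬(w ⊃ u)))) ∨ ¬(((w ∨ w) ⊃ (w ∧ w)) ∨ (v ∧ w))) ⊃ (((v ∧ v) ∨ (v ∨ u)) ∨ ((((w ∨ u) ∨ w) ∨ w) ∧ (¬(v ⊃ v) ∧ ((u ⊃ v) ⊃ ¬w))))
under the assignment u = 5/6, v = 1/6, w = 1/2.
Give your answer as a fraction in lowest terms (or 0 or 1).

5/6

v ∨ v = 1/6 ∨ 1/6 = 1/6
v ∨ v = 1/6 ∨ 1/6 = 1/6
(v ∨ v) ∧ (v ∨ v) = 1/6 ∧ 1/6 = 1/6
u ∨ u = 5/6 ∨ 5/6 = 5/6
((v ∨ v) ∧ (v ∨ v)) ∨ (u ∨ u) = 1/6 ∨ 5/6 = 5/6
¬(((v ∨ v) ∧ (v ∨ v)) ∨ (u ∨ u)) = ¬5/6 = 0
¬u = ¬5/6 = 0
v ∨ w = 1/6 ∨ 1/2 = 1/2
¬u ∧ (v ∨ w) = 0 ∧ 1/2 = 0
u ∨ w = 5/6 ∨ 1/2 = 5/6
w ⊃ u = 1/2 ⊃ 5/6 = 1
¬(w ⊃ u) = ¬1 = 0
(u ∨ w) ∧ ¬(w ⊃ u) = 5/6 ∧ 0 = 0
(¬u ∧ (v ∨ w)) ⊃ ((u ∨ w) ∧ ¬(w ⊃ u)) = 0 ⊃ 0 = 1
¬(((v ∨ v) ∧ (v ∨ v)) ∨ (u ∨ u)) ∨ ((¬u ∧ (v ∨ w)) ⊃ ((u ∨ w) ∧ ¬(w ⊃ u))) = 0 ∨ 1 = 1
w ∨ w = 1/2 ∨ 1/2 = 1/2
w ∧ w = 1/2 ∧ 1/2 = 1/2
(w ∨ w) ⊃ (w ∧ w) = 1/2 ⊃ 1/2 = 1
v ∧ w = 1/6 ∧ 1/2 = 1/6
((w ∨ w) ⊃ (w ∧ w)) ∨ (v ∧ w) = 1 ∨ 1/6 = 1
¬(((w ∨ w) ⊃ (w ∧ w)) ∨ (v ∧ w)) = ¬1 = 0
(¬(((v ∨ v) ∧ (v ∨ v)) ∨ (u ∨ u)) ∨ ((¬u ∧ (v ∨ w)) ⊃ ((u ∨ w) ∧ ¬(w ⊃ u)))) ∨ ¬(((w ∨ w) ⊃ (w ∧ w)) ∨ (v ∧ w)) = 1 ∨ 0 = 1
v ∧ v = 1/6 ∧ 1/6 = 1/6
v ∨ u = 1/6 ∨ 5/6 = 5/6
(v ∧ v) ∨ (v ∨ u) = 1/6 ∨ 5/6 = 5/6
w ∨ u = 1/2 ∨ 5/6 = 5/6
(w ∨ u) ∨ w = 5/6 ∨ 1/2 = 5/6
((w ∨ u) ∨ w) ∨ w = 5/6 ∨ 1/2 = 5/6
v ⊃ v = 1/6 ⊃ 1/6 = 1
¬(v ⊃ v) = ¬1 = 0
u ⊃ v = 5/6 ⊃ 1/6 = 1/6
¬w = ¬1/2 = 0
(u ⊃ v) ⊃ ¬w = 1/6 ⊃ 0 = 0
¬(v ⊃ v) ∧ ((u ⊃ v) ⊃ ¬w) = 0 ∧ 0 = 0
(((w ∨ u) ∨ w) ∨ w) ∧ (¬(v ⊃ v) ∧ ((u ⊃ v) ⊃ ¬w)) = 5/6 ∧ 0 = 0
((v ∧ v) ∨ (v ∨ u)) ∨ ((((w ∨ u) ∨ w) ∨ w) ∧ (¬(v ⊃ v) ∧ ((u ⊃ v) ⊃ ¬w))) = 5/6 ∨ 0 = 5/6
((¬(((v ∨ v) ∧ (v ∨ v)) ∨ (u ∨ u)) ∨ ((¬u ∧ (v ∨ w)) ⊃ ((u ∨ w) ∧ ¬(w ⊃ u)))) ∨ ¬(((w ∨ w) ⊃ (w ∧ w)) ∨ (v ∧ w))) ⊃ (((v ∧ v) ∨ (v ∨ u)) ∨ ((((w ∨ u) ∨ w) ∨ w) ∧ (¬(v ⊃ v) ∧ ((u ⊃ v) ⊃ ¬w)))) = 1 ⊃ 5/6 = 5/6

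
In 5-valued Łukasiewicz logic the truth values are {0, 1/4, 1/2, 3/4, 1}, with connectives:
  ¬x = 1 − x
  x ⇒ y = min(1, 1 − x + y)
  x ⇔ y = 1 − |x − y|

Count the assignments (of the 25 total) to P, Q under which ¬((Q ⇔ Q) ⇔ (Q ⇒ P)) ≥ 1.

value 1: 1 assignment (counts)
value 3/4: 2 assignments
value 1/2: 3 assignments
value 1/4: 4 assignments
value 0: 15 assignments
So 1 of the 25 assignments meets the threshold.

1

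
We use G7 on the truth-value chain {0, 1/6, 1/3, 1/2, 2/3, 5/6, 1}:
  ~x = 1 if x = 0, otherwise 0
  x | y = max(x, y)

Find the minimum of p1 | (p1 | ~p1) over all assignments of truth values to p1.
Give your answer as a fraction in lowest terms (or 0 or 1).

Take p1 = 1/6:
~p1 = ~1/6 = 0
p1 | ~p1 = 1/6 | 0 = 1/6
p1 | (p1 | ~p1) = 1/6 | 1/6 = 1/6
No assignment yields a value below 1/6, so this is the minimum.

1/6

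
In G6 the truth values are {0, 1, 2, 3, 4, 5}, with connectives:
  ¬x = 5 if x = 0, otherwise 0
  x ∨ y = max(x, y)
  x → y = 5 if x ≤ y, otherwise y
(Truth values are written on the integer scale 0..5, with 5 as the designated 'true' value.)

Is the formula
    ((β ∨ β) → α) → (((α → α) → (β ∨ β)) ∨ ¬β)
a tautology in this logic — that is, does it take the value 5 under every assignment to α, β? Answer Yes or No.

Counterexample: take α = 1, β = 1.
β ∨ β = 1 ∨ 1 = 1
(β ∨ β) → α = 1 → 1 = 5
α → α = 1 → 1 = 5
β ∨ β = 1 ∨ 1 = 1
(α → α) → (β ∨ β) = 5 → 1 = 1
¬β = ¬1 = 0
((α → α) → (β ∨ β)) ∨ ¬β = 1 ∨ 0 = 1
((β ∨ β) → α) → (((α → α) → (β ∨ β)) ∨ ¬β) = 5 → 1 = 1
This gives 1 ≠ 5.

No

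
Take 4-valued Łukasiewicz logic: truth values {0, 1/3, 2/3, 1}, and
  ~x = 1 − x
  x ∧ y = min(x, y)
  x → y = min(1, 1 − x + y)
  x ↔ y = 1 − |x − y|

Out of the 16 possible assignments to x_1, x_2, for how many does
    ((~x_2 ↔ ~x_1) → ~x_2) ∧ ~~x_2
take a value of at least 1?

1

x_1 = 0, x_2 = 0 ↦ 0  <
x_1 = 0, x_2 = 1/3 ↦ 1/3  <
x_1 = 0, x_2 = 2/3 ↦ 2/3  <
x_1 = 0, x_2 = 1 ↦ 1  ≥
x_1 = 1/3, x_2 = 0 ↦ 0  <
x_1 = 1/3, x_2 = 1/3 ↦ 1/3  <
x_1 = 1/3, x_2 = 2/3 ↦ 2/3  <
x_1 = 1/3, x_2 = 1 ↦ 2/3  <
x_1 = 2/3, x_2 = 0 ↦ 0  <
x_1 = 2/3, x_2 = 1/3 ↦ 1/3  <
x_1 = 2/3, x_2 = 2/3 ↦ 1/3  <
x_1 = 2/3, x_2 = 1 ↦ 1/3  <
x_1 = 1, x_2 = 0 ↦ 0  <
x_1 = 1, x_2 = 1/3 ↦ 1/3  <
x_1 = 1, x_2 = 2/3 ↦ 2/3  <
x_1 = 1, x_2 = 1 ↦ 0  <
So 1 of the 16 assignments meets the threshold.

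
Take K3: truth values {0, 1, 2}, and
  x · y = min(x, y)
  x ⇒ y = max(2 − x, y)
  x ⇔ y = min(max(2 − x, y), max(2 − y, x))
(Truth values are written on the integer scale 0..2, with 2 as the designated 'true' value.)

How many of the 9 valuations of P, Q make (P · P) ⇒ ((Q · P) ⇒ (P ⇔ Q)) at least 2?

6

P = 0, Q = 0 ↦ 2  ≥
P = 0, Q = 1 ↦ 2  ≥
P = 0, Q = 2 ↦ 2  ≥
P = 1, Q = 0 ↦ 2  ≥
P = 1, Q = 1 ↦ 1  <
P = 1, Q = 2 ↦ 1  <
P = 2, Q = 0 ↦ 2  ≥
P = 2, Q = 1 ↦ 1  <
P = 2, Q = 2 ↦ 2  ≥
So 6 of the 9 assignments meet the threshold.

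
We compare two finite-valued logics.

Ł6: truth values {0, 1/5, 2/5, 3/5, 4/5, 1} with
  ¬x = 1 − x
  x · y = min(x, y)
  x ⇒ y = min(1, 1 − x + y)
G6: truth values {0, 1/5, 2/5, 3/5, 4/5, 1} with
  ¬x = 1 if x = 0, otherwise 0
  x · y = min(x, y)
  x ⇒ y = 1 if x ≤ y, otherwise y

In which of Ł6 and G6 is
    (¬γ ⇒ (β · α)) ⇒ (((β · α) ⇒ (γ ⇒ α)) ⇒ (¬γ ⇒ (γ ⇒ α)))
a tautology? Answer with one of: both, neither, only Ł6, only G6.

In Ł6: every assignment gives 1 — tautology.
In G6: every assignment gives 1 — tautology.

both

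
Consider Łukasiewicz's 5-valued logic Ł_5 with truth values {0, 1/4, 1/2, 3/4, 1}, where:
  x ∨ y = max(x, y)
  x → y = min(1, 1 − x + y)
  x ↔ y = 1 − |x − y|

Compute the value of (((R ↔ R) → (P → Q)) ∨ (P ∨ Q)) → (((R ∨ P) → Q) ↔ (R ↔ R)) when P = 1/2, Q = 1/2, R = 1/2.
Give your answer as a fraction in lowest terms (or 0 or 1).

1

R ↔ R = 1/2 ↔ 1/2 = 1
P → Q = 1/2 → 1/2 = 1
(R ↔ R) → (P → Q) = 1 → 1 = 1
P ∨ Q = 1/2 ∨ 1/2 = 1/2
((R ↔ R) → (P → Q)) ∨ (P ∨ Q) = 1 ∨ 1/2 = 1
R ∨ P = 1/2 ∨ 1/2 = 1/2
(R ∨ P) → Q = 1/2 → 1/2 = 1
R ↔ R = 1/2 ↔ 1/2 = 1
((R ∨ P) → Q) ↔ (R ↔ R) = 1 ↔ 1 = 1
(((R ↔ R) → (P → Q)) ∨ (P ∨ Q)) → (((R ∨ P) → Q) ↔ (R ↔ R)) = 1 → 1 = 1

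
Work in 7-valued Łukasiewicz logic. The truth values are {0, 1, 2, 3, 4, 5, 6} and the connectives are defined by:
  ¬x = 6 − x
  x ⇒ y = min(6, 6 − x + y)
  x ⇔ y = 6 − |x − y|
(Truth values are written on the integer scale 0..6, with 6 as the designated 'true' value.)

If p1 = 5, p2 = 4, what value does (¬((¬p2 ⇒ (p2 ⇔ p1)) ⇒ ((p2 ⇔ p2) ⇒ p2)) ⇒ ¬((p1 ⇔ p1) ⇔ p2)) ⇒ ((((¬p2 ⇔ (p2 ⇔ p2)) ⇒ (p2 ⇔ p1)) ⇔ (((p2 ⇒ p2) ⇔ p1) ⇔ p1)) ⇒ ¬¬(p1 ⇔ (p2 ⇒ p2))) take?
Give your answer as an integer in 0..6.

5

¬p2 = ¬4 = 2
p2 ⇔ p1 = 4 ⇔ 5 = 5
¬p2 ⇒ (p2 ⇔ p1) = 2 ⇒ 5 = 6
p2 ⇔ p2 = 4 ⇔ 4 = 6
(p2 ⇔ p2) ⇒ p2 = 6 ⇒ 4 = 4
(¬p2 ⇒ (p2 ⇔ p1)) ⇒ ((p2 ⇔ p2) ⇒ p2) = 6 ⇒ 4 = 4
¬((¬p2 ⇒ (p2 ⇔ p1)) ⇒ ((p2 ⇔ p2) ⇒ p2)) = ¬4 = 2
p1 ⇔ p1 = 5 ⇔ 5 = 6
(p1 ⇔ p1) ⇔ p2 = 6 ⇔ 4 = 4
¬((p1 ⇔ p1) ⇔ p2) = ¬4 = 2
¬((¬p2 ⇒ (p2 ⇔ p1)) ⇒ ((p2 ⇔ p2) ⇒ p2)) ⇒ ¬((p1 ⇔ p1) ⇔ p2) = 2 ⇒ 2 = 6
¬p2 = ¬4 = 2
p2 ⇔ p2 = 4 ⇔ 4 = 6
¬p2 ⇔ (p2 ⇔ p2) = 2 ⇔ 6 = 2
p2 ⇔ p1 = 4 ⇔ 5 = 5
(¬p2 ⇔ (p2 ⇔ p2)) ⇒ (p2 ⇔ p1) = 2 ⇒ 5 = 6
p2 ⇒ p2 = 4 ⇒ 4 = 6
(p2 ⇒ p2) ⇔ p1 = 6 ⇔ 5 = 5
((p2 ⇒ p2) ⇔ p1) ⇔ p1 = 5 ⇔ 5 = 6
((¬p2 ⇔ (p2 ⇔ p2)) ⇒ (p2 ⇔ p1)) ⇔ (((p2 ⇒ p2) ⇔ p1) ⇔ p1) = 6 ⇔ 6 = 6
p2 ⇒ p2 = 4 ⇒ 4 = 6
p1 ⇔ (p2 ⇒ p2) = 5 ⇔ 6 = 5
¬(p1 ⇔ (p2 ⇒ p2)) = ¬5 = 1
¬¬(p1 ⇔ (p2 ⇒ p2)) = ¬1 = 5
(((¬p2 ⇔ (p2 ⇔ p2)) ⇒ (p2 ⇔ p1)) ⇔ (((p2 ⇒ p2) ⇔ p1) ⇔ p1)) ⇒ ¬¬(p1 ⇔ (p2 ⇒ p2)) = 6 ⇒ 5 = 5
(¬((¬p2 ⇒ (p2 ⇔ p1)) ⇒ ((p2 ⇔ p2) ⇒ p2)) ⇒ ¬((p1 ⇔ p1) ⇔ p2)) ⇒ ((((¬p2 ⇔ (p2 ⇔ p2)) ⇒ (p2 ⇔ p1)) ⇔ (((p2 ⇒ p2) ⇔ p1) ⇔ p1)) ⇒ ¬¬(p1 ⇔ (p2 ⇒ p2))) = 6 ⇒ 5 = 5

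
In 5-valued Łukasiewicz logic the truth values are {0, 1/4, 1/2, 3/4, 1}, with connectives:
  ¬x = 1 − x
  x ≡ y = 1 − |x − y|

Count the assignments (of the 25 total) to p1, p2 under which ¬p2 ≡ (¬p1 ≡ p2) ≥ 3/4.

14

value 1: 7 assignments (counts)
value 3/4: 7 assignments (counts)
value 1/2: 6 assignments
value 1/4: 3 assignments
value 0: 2 assignments
So 14 of the 25 assignments meet the threshold.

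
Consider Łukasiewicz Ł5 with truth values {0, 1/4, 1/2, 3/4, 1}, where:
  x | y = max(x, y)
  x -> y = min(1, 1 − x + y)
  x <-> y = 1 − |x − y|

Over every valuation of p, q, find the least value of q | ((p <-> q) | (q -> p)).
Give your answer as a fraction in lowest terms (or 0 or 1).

Take p = 0, q = 1/2:
p <-> q = 0 <-> 1/2 = 1/2
q -> p = 1/2 -> 0 = 1/2
(p <-> q) | (q -> p) = 1/2 | 1/2 = 1/2
q | ((p <-> q) | (q -> p)) = 1/2 | 1/2 = 1/2
No assignment yields a value below 1/2, so this is the minimum.

1/2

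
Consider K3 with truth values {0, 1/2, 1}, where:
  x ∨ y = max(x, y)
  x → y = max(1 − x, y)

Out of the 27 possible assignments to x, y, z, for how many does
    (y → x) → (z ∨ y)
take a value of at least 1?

15

value 1: 15 assignments (counts)
value 1/2: 9 assignments
value 0: 3 assignments
So 15 of the 27 assignments meet the threshold.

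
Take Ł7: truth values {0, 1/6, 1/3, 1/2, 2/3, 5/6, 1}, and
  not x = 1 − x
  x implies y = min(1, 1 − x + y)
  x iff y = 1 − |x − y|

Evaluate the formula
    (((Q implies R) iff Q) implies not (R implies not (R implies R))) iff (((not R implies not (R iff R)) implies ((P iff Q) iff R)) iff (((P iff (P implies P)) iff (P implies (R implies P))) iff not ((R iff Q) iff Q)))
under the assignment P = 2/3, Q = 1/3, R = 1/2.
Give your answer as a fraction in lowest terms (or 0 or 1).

Q implies R = 1/3 implies 1/2 = 1
(Q implies R) iff Q = 1 iff 1/3 = 1/3
R implies R = 1/2 implies 1/2 = 1
not (R implies R) = not 1 = 0
R implies not (R implies R) = 1/2 implies 0 = 1/2
not (R implies not (R implies R)) = not 1/2 = 1/2
((Q implies R) iff Q) implies not (R implies not (R implies R)) = 1/3 implies 1/2 = 1
not R = not 1/2 = 1/2
R iff R = 1/2 iff 1/2 = 1
not (R iff R) = not 1 = 0
not R implies not (R iff R) = 1/2 implies 0 = 1/2
P iff Q = 2/3 iff 1/3 = 2/3
(P iff Q) iff R = 2/3 iff 1/2 = 5/6
(not R implies not (R iff R)) implies ((P iff Q) iff R) = 1/2 implies 5/6 = 1
P implies P = 2/3 implies 2/3 = 1
P iff (P implies P) = 2/3 iff 1 = 2/3
R implies P = 1/2 implies 2/3 = 1
P implies (R implies P) = 2/3 implies 1 = 1
(P iff (P implies P)) iff (P implies (R implies P)) = 2/3 iff 1 = 2/3
R iff Q = 1/2 iff 1/3 = 5/6
(R iff Q) iff Q = 5/6 iff 1/3 = 1/2
not ((R iff Q) iff Q) = not 1/2 = 1/2
((P iff (P implies P)) iff (P implies (R implies P))) iff not ((R iff Q) iff Q) = 2/3 iff 1/2 = 5/6
((not R implies not (R iff R)) implies ((P iff Q) iff R)) iff (((P iff (P implies P)) iff (P implies (R implies P))) iff not ((R iff Q) iff Q)) = 1 iff 5/6 = 5/6
(((Q implies R) iff Q) implies not (R implies not (R implies R))) iff (((not R implies not (R iff R)) implies ((P iff Q) iff R)) iff (((P iff (P implies P)) iff (P implies (R implies P))) iff not ((R iff Q) iff Q))) = 1 iff 5/6 = 5/6

5/6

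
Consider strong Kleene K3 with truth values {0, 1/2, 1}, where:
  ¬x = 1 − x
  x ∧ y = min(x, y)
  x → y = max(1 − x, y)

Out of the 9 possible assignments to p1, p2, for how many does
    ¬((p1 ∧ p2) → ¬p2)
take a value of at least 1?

1

p1 = 0, p2 = 0 ↦ 0  <
p1 = 0, p2 = 1/2 ↦ 0  <
p1 = 0, p2 = 1 ↦ 0  <
p1 = 1/2, p2 = 0 ↦ 0  <
p1 = 1/2, p2 = 1/2 ↦ 1/2  <
p1 = 1/2, p2 = 1 ↦ 1/2  <
p1 = 1, p2 = 0 ↦ 0  <
p1 = 1, p2 = 1/2 ↦ 1/2  <
p1 = 1, p2 = 1 ↦ 1  ≥
So 1 of the 9 assignments meets the threshold.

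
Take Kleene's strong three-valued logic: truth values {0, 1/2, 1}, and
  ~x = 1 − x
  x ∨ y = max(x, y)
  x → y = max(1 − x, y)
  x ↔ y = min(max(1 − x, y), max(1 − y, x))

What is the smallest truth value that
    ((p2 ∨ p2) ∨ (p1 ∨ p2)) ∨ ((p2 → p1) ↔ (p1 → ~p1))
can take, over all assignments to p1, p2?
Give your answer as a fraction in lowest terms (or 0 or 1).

1/2

Take p1 = 0, p2 = 1/2:
p2 ∨ p2 = 1/2 ∨ 1/2 = 1/2
p1 ∨ p2 = 0 ∨ 1/2 = 1/2
(p2 ∨ p2) ∨ (p1 ∨ p2) = 1/2 ∨ 1/2 = 1/2
p2 → p1 = 1/2 → 0 = 1/2
~p1 = ~0 = 1
p1 → ~p1 = 0 → 1 = 1
(p2 → p1) ↔ (p1 → ~p1) = 1/2 ↔ 1 = 1/2
((p2 ∨ p2) ∨ (p1 ∨ p2)) ∨ ((p2 → p1) ↔ (p1 → ~p1)) = 1/2 ∨ 1/2 = 1/2
No assignment yields a value below 1/2, so this is the minimum.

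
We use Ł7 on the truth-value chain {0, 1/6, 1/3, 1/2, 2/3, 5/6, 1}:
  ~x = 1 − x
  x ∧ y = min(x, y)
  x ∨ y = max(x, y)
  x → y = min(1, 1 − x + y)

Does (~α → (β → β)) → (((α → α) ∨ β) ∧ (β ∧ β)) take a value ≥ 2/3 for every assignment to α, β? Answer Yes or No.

Counterexample: take α = 0, β = 0.
~α = ~0 = 1
β → β = 0 → 0 = 1
~α → (β → β) = 1 → 1 = 1
α → α = 0 → 0 = 1
(α → α) ∨ β = 1 ∨ 0 = 1
β ∧ β = 0 ∧ 0 = 0
((α → α) ∨ β) ∧ (β ∧ β) = 1 ∧ 0 = 0
(~α → (β → β)) → (((α → α) ∨ β) ∧ (β ∧ β)) = 1 → 0 = 0
This gives 0, which is below 2/3.

No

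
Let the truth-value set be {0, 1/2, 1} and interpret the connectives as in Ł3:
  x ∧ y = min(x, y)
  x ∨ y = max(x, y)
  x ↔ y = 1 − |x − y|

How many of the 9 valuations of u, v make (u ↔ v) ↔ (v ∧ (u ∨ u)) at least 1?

5

u = 0, v = 0 ↦ 0  <
u = 0, v = 1/2 ↦ 1/2  <
u = 0, v = 1 ↦ 1  ≥
u = 1/2, v = 0 ↦ 1/2  <
u = 1/2, v = 1/2 ↦ 1/2  <
u = 1/2, v = 1 ↦ 1  ≥
u = 1, v = 0 ↦ 1  ≥
u = 1, v = 1/2 ↦ 1  ≥
u = 1, v = 1 ↦ 1  ≥
So 5 of the 9 assignments meet the threshold.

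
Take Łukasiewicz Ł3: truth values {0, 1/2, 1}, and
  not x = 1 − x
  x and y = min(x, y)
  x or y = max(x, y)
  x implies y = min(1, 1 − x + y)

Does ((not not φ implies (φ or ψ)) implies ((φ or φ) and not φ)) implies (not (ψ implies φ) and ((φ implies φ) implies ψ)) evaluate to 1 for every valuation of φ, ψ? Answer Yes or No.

No

Counterexample: take φ = 1/2, ψ = 0.
not φ = not 1/2 = 1/2
not not φ = not 1/2 = 1/2
φ or ψ = 1/2 or 0 = 1/2
not not φ implies (φ or ψ) = 1/2 implies 1/2 = 1
φ or φ = 1/2 or 1/2 = 1/2
not φ = not 1/2 = 1/2
(φ or φ) and not φ = 1/2 and 1/2 = 1/2
(not not φ implies (φ or ψ)) implies ((φ or φ) and not φ) = 1 implies 1/2 = 1/2
ψ implies φ = 0 implies 1/2 = 1
not (ψ implies φ) = not 1 = 0
φ implies φ = 1/2 implies 1/2 = 1
(φ implies φ) implies ψ = 1 implies 0 = 0
not (ψ implies φ) and ((φ implies φ) implies ψ) = 0 and 0 = 0
((not not φ implies (φ or ψ)) implies ((φ or φ) and not φ)) implies (not (ψ implies φ) and ((φ implies φ) implies ψ)) = 1/2 implies 0 = 1/2
This gives 1/2 ≠ 1.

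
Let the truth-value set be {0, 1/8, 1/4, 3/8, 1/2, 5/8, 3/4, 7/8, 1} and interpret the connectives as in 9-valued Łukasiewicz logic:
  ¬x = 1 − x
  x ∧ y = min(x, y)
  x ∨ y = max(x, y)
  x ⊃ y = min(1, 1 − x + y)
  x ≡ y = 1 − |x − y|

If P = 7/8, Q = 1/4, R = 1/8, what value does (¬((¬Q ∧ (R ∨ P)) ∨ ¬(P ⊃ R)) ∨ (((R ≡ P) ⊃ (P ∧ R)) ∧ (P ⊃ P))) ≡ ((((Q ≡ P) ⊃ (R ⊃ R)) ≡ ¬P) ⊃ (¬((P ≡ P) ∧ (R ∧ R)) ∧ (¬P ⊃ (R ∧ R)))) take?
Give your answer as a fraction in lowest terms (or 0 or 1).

7/8

¬Q = ¬1/4 = 3/4
R ∨ P = 1/8 ∨ 7/8 = 7/8
¬Q ∧ (R ∨ P) = 3/4 ∧ 7/8 = 3/4
P ⊃ R = 7/8 ⊃ 1/8 = 1/4
¬(P ⊃ R) = ¬1/4 = 3/4
(¬Q ∧ (R ∨ P)) ∨ ¬(P ⊃ R) = 3/4 ∨ 3/4 = 3/4
¬((¬Q ∧ (R ∨ P)) ∨ ¬(P ⊃ R)) = ¬3/4 = 1/4
R ≡ P = 1/8 ≡ 7/8 = 1/4
P ∧ R = 7/8 ∧ 1/8 = 1/8
(R ≡ P) ⊃ (P ∧ R) = 1/4 ⊃ 1/8 = 7/8
P ⊃ P = 7/8 ⊃ 7/8 = 1
((R ≡ P) ⊃ (P ∧ R)) ∧ (P ⊃ P) = 7/8 ∧ 1 = 7/8
¬((¬Q ∧ (R ∨ P)) ∨ ¬(P ⊃ R)) ∨ (((R ≡ P) ⊃ (P ∧ R)) ∧ (P ⊃ P)) = 1/4 ∨ 7/8 = 7/8
Q ≡ P = 1/4 ≡ 7/8 = 3/8
R ⊃ R = 1/8 ⊃ 1/8 = 1
(Q ≡ P) ⊃ (R ⊃ R) = 3/8 ⊃ 1 = 1
¬P = ¬7/8 = 1/8
((Q ≡ P) ⊃ (R ⊃ R)) ≡ ¬P = 1 ≡ 1/8 = 1/8
P ≡ P = 7/8 ≡ 7/8 = 1
R ∧ R = 1/8 ∧ 1/8 = 1/8
(P ≡ P) ∧ (R ∧ R) = 1 ∧ 1/8 = 1/8
¬((P ≡ P) ∧ (R ∧ R)) = ¬1/8 = 7/8
¬P = ¬7/8 = 1/8
R ∧ R = 1/8 ∧ 1/8 = 1/8
¬P ⊃ (R ∧ R) = 1/8 ⊃ 1/8 = 1
¬((P ≡ P) ∧ (R ∧ R)) ∧ (¬P ⊃ (R ∧ R)) = 7/8 ∧ 1 = 7/8
(((Q ≡ P) ⊃ (R ⊃ R)) ≡ ¬P) ⊃ (¬((P ≡ P) ∧ (R ∧ R)) ∧ (¬P ⊃ (R ∧ R))) = 1/8 ⊃ 7/8 = 1
(¬((¬Q ∧ (R ∨ P)) ∨ ¬(P ⊃ R)) ∨ (((R ≡ P) ⊃ (P ∧ R)) ∧ (P ⊃ P))) ≡ ((((Q ≡ P) ⊃ (R ⊃ R)) ≡ ¬P) ⊃ (¬((P ≡ P) ∧ (R ∧ R)) ∧ (¬P ⊃ (R ∧ R)))) = 7/8 ≡ 1 = 7/8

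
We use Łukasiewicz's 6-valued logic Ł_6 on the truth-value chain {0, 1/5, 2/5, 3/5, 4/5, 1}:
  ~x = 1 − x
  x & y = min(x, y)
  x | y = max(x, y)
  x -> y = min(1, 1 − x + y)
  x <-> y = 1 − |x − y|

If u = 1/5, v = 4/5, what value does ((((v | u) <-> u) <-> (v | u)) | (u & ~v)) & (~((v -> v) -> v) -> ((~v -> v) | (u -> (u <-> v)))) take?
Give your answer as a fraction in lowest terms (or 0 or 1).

v | u = 4/5 | 1/5 = 4/5
(v | u) <-> u = 4/5 <-> 1/5 = 2/5
v | u = 4/5 | 1/5 = 4/5
((v | u) <-> u) <-> (v | u) = 2/5 <-> 4/5 = 3/5
~v = ~4/5 = 1/5
u & ~v = 1/5 & 1/5 = 1/5
(((v | u) <-> u) <-> (v | u)) | (u & ~v) = 3/5 | 1/5 = 3/5
v -> v = 4/5 -> 4/5 = 1
(v -> v) -> v = 1 -> 4/5 = 4/5
~((v -> v) -> v) = ~4/5 = 1/5
~v = ~4/5 = 1/5
~v -> v = 1/5 -> 4/5 = 1
u <-> v = 1/5 <-> 4/5 = 2/5
u -> (u <-> v) = 1/5 -> 2/5 = 1
(~v -> v) | (u -> (u <-> v)) = 1 | 1 = 1
~((v -> v) -> v) -> ((~v -> v) | (u -> (u <-> v))) = 1/5 -> 1 = 1
((((v | u) <-> u) <-> (v | u)) | (u & ~v)) & (~((v -> v) -> v) -> ((~v -> v) | (u -> (u <-> v)))) = 3/5 & 1 = 3/5

3/5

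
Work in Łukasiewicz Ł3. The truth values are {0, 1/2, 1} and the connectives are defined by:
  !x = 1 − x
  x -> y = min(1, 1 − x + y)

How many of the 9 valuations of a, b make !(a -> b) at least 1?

a = 0, b = 0 ↦ 0  <
a = 0, b = 1/2 ↦ 0  <
a = 0, b = 1 ↦ 0  <
a = 1/2, b = 0 ↦ 1/2  <
a = 1/2, b = 1/2 ↦ 0  <
a = 1/2, b = 1 ↦ 0  <
a = 1, b = 0 ↦ 1  ≥
a = 1, b = 1/2 ↦ 1/2  <
a = 1, b = 1 ↦ 0  <
So 1 of the 9 assignments meets the threshold.

1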